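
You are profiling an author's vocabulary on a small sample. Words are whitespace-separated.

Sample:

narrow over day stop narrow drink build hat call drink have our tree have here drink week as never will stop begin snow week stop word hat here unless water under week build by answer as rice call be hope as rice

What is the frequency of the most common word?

3

Frequencies: stop:3, drink:3, week:3, as:3, narrow:2, build:2, hat:2, call:2, have:2, here:2, rice:2, over:1, day:1, our:1, tree:1, never:1, will:1, begin:1, snow:1, word:1, … (7 more, each freq 1)
Most common: 'stop' with frequency 3.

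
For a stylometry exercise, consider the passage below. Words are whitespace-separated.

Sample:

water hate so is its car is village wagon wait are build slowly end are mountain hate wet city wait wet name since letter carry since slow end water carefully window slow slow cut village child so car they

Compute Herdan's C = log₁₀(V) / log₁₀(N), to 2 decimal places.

0.89

N = 39, V = 26.
log₁₀(V) = 1.414973, log₁₀(N) = 1.591065
C = 1.414973 / 1.591065 = 0.89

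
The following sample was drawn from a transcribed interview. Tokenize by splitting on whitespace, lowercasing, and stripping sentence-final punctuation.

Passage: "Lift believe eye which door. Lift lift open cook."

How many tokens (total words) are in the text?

9

Tokens: lift, believe, eye, which, door, lift, lift, open, cook
N = 9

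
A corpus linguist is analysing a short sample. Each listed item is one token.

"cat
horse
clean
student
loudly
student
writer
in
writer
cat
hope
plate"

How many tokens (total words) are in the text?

12

Tokens: cat, horse, clean, student, loudly, student, writer, in, writer, cat, hope, plate
N = 12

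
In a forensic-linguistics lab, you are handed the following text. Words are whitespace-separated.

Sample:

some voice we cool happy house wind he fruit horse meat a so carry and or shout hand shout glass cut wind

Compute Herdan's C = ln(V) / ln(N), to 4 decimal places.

N = 22, V = 20.
ln(V) = 2.995732, ln(N) = 3.091042
C = 2.995732 / 3.091042 = 0.9692

0.9692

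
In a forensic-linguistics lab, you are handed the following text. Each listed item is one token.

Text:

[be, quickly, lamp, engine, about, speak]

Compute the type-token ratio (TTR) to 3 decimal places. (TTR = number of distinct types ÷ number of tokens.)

1.000

N = 6 tokens, V = 6 types.
TTR = V / N = 6 / 6 = 1.000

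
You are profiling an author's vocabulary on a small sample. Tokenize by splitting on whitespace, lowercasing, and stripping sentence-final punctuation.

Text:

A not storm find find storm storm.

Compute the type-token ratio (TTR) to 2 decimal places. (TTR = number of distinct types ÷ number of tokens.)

N = 7 tokens, V = 4 types.
TTR = V / N = 4 / 7 = 0.57

0.57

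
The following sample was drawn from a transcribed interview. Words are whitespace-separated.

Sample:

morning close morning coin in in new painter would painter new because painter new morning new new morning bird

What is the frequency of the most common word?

Frequencies: new:5, morning:4, painter:3, in:2, close:1, coin:1, would:1, because:1, bird:1
Most common: 'new' with frequency 5.

5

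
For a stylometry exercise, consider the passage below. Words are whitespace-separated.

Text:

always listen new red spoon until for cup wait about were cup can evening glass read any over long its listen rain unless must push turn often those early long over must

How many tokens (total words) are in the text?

32

Tokens: always, listen, new, red, spoon, until, for, cup, wait, about, were, cup, can, evening, glass, read, any, over, long, its, listen, rain, unless, must, push, turn, often, those, early, long, over, must
N = 32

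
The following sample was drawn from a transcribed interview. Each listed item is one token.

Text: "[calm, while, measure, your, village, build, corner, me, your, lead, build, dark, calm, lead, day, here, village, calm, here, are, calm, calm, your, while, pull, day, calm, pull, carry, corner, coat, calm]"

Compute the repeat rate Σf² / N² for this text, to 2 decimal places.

0.09

Frequencies: calm:7, your:3, while:2, village:2, build:2, corner:2, lead:2, day:2, here:2, pull:2, measure:1, me:1, dark:1, are:1, carry:1, coat:1
Σf² = 96; N² = 1024
Repeat rate = 96 / 1024 = 0.09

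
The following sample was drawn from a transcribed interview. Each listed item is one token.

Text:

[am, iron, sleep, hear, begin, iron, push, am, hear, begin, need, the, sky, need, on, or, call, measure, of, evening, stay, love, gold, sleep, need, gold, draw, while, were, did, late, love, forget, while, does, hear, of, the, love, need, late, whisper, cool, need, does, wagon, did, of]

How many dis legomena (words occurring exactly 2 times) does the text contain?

Frequencies: need:5, hear:3, of:3, love:3, am:2, iron:2, sleep:2, begin:2, the:2, gold:2, while:2, did:2, late:2, does:2, push:1, sky:1, on:1, or:1, call:1, measure:1, … (8 more, each freq 1)
Words with frequency 2: am, begin, did, does, gold, iron, late, sleep, the, while

10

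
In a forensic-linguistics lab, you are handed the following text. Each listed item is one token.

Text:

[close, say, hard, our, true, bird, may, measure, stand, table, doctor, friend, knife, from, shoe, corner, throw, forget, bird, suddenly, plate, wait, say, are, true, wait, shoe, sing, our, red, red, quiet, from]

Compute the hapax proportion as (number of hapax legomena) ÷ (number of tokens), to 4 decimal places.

Frequencies: say:2, our:2, true:2, bird:2, from:2, shoe:2, wait:2, red:2, close:1, hard:1, may:1, measure:1, stand:1, table:1, doctor:1, friend:1, knife:1, corner:1, throw:1, forget:1, … (5 more, each freq 1)
Hapax count = 17; token count = 33.
Ratio = 17 / 33 = 0.5152

0.5152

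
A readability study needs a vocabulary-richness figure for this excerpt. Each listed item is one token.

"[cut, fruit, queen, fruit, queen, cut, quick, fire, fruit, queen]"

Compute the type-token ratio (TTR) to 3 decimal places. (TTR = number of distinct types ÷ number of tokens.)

N = 10 tokens, V = 5 types.
TTR = V / N = 5 / 10 = 0.500

0.500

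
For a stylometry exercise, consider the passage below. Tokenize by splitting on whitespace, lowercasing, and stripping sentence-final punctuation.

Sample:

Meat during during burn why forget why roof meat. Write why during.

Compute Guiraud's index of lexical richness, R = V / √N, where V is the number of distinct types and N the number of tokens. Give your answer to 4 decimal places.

N = 12, V = 7.
√N = 3.464102
R = 7 / 3.464102 = 2.0207

2.0207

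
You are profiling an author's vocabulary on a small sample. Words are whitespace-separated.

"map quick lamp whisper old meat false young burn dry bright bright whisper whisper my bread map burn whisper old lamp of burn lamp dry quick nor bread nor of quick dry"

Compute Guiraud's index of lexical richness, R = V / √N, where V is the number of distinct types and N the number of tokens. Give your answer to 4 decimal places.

2.6517

N = 32, V = 15.
√N = 5.656854
R = 15 / 5.656854 = 2.6517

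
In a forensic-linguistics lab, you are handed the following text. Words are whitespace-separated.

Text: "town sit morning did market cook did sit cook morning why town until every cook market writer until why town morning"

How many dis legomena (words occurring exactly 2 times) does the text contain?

Frequencies: town:3, morning:3, cook:3, sit:2, did:2, market:2, why:2, until:2, every:1, writer:1
Words with frequency 2: did, market, sit, until, why

5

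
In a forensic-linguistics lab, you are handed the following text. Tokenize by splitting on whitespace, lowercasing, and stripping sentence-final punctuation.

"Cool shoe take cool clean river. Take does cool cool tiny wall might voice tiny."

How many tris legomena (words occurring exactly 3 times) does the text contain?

Frequencies: cool:4, take:2, tiny:2, shoe:1, clean:1, river:1, does:1, wall:1, might:1, voice:1
Words with frequency 3: (none)

0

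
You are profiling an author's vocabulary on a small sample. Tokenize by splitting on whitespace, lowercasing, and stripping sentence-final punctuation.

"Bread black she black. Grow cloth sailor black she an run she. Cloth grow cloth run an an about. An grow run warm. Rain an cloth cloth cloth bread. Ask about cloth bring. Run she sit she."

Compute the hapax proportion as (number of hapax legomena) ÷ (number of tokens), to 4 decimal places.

0.1622

Frequencies: cloth:7, she:5, an:5, run:4, black:3, grow:3, bread:2, about:2, sailor:1, warm:1, rain:1, ask:1, bring:1, sit:1
Hapax count = 6; token count = 37.
Ratio = 6 / 37 = 0.1622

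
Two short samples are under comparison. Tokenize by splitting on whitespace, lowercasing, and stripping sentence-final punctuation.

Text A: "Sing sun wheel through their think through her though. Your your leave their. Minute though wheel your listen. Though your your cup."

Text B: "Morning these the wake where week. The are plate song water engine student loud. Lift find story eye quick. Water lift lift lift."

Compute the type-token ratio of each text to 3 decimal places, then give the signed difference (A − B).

-0.192

TTR(A) = 13/22 = 0.591
TTR(B) = 18/23 = 0.783
Difference = 0.591 − 0.783 = -0.192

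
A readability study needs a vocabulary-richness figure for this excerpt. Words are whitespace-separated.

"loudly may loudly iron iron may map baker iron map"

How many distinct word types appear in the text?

5

Distinct types: {baker, iron, loudly, map, may}
V = 5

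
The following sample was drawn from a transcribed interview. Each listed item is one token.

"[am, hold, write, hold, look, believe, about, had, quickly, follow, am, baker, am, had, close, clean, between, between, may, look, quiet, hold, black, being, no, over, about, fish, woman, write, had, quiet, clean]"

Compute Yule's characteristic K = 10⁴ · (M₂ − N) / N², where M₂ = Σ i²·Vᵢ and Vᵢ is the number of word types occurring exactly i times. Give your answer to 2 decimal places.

275.48

Frequencies: am:3, hold:3, had:3, write:2, look:2, about:2, clean:2, between:2, quiet:2, believe:1, quickly:1, follow:1, baker:1, close:1, may:1, black:1, being:1, no:1, over:1, fish:1, … (1 more, each freq 1)
N = 33. Frequency spectrum: V_1=12, V_2=6, V_3=3
M₂ = 1²·12 + 2²·6 + 3²·3 = 63
K = 10000 × (63 − 33) / 33² = 275.48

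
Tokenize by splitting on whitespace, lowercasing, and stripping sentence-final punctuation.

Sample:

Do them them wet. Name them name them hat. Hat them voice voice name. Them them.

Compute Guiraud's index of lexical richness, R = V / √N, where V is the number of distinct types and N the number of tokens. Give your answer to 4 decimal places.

N = 16, V = 6.
√N = 4.000000
R = 6 / 4.000000 = 1.5000

1.5000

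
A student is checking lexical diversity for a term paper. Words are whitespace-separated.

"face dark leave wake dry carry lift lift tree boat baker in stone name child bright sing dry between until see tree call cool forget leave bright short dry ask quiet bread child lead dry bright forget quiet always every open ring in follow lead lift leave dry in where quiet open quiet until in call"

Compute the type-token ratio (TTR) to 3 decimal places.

N = 56 tokens, V = 33 types.
TTR = V / N = 33 / 56 = 0.589

0.589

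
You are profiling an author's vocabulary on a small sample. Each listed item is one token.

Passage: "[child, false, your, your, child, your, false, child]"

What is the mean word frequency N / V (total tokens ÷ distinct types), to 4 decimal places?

2.6667

N = 8 tokens, V = 3 types.
Mean frequency = N / V = 8 / 3 = 2.6667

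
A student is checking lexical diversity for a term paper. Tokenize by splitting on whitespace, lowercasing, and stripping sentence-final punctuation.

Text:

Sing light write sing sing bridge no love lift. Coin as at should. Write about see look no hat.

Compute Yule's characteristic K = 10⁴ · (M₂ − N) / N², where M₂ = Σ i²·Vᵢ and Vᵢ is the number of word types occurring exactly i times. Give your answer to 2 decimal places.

277.01

Frequencies: sing:3, write:2, no:2, light:1, bridge:1, love:1, lift:1, coin:1, as:1, at:1, should:1, about:1, see:1, look:1, hat:1
N = 19. Frequency spectrum: V_1=12, V_2=2, V_3=1
M₂ = 1²·12 + 2²·2 + 3²·1 = 29
K = 10000 × (29 − 19) / 19² = 277.01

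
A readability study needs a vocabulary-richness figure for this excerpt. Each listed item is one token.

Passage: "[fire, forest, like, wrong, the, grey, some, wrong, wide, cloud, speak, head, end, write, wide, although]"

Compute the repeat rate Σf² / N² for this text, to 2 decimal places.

Frequencies: wrong:2, wide:2, fire:1, forest:1, like:1, the:1, grey:1, some:1, cloud:1, speak:1, head:1, end:1, write:1, although:1
Σf² = 20; N² = 256
Repeat rate = 20 / 256 = 0.08

0.08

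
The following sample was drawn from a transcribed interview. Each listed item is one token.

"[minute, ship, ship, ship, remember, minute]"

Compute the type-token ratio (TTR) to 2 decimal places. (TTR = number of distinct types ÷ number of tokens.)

0.50

N = 6 tokens, V = 3 types.
TTR = V / N = 3 / 6 = 0.50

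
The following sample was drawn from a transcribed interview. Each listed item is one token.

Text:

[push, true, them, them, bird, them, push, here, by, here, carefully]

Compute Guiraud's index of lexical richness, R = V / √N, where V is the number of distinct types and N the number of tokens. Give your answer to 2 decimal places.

2.11

N = 11, V = 7.
√N = 3.316625
R = 7 / 3.316625 = 2.11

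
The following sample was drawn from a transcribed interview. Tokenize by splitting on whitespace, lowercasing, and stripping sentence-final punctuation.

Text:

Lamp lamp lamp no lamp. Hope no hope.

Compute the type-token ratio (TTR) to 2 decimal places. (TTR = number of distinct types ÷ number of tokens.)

0.38

N = 8 tokens, V = 3 types.
TTR = V / N = 3 / 8 = 0.38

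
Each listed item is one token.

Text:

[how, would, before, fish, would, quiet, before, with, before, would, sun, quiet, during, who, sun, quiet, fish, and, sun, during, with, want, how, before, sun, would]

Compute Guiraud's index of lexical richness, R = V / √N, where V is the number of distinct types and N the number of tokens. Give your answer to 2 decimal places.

N = 26, V = 11.
√N = 5.099020
R = 11 / 5.099020 = 2.16

2.16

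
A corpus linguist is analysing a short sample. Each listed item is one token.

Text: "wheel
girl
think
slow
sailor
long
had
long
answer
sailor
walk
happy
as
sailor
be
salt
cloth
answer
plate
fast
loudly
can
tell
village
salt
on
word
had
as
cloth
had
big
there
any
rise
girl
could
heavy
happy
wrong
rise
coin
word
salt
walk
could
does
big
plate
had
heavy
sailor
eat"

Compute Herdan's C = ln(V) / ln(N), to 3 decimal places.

0.873

N = 53, V = 32.
ln(V) = 3.465736, ln(N) = 3.970292
C = 3.465736 / 3.970292 = 0.873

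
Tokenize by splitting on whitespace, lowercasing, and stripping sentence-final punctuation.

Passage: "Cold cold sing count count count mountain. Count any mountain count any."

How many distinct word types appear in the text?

Distinct types: {any, cold, count, mountain, sing}
V = 5

5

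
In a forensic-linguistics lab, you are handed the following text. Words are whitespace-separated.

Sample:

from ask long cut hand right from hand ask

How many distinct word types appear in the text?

6

Distinct types: {ask, cut, from, hand, long, right}
V = 6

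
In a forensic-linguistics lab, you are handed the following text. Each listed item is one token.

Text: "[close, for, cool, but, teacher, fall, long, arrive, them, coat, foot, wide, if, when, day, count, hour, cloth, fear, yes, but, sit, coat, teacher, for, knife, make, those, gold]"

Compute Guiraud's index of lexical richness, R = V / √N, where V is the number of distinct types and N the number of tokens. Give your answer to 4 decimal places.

N = 29, V = 25.
√N = 5.385165
R = 25 / 5.385165 = 4.6424

4.6424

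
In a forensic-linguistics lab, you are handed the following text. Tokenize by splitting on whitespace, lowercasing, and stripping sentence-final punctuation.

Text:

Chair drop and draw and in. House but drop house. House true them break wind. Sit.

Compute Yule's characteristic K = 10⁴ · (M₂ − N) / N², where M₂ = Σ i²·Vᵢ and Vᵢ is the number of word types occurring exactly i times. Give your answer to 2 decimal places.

Frequencies: house:3, drop:2, and:2, chair:1, draw:1, in:1, but:1, true:1, them:1, break:1, wind:1, sit:1
N = 16. Frequency spectrum: V_1=9, V_2=2, V_3=1
M₂ = 1²·9 + 2²·2 + 3²·1 = 26
K = 10000 × (26 − 16) / 16² = 390.63

390.63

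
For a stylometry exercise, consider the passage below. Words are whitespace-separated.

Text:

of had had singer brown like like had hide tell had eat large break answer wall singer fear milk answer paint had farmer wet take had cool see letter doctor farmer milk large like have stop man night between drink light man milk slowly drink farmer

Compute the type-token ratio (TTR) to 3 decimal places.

0.652

N = 46 tokens, V = 30 types.
TTR = V / N = 30 / 46 = 0.652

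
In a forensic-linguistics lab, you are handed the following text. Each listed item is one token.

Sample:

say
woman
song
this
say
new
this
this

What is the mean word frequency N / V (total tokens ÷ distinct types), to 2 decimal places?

1.60

N = 8 tokens, V = 5 types.
Mean frequency = N / V = 8 / 5 = 1.60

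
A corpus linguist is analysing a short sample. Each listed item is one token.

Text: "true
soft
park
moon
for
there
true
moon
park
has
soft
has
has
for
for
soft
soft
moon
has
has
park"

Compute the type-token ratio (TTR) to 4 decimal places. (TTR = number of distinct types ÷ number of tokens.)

0.3333

N = 21 tokens, V = 7 types.
TTR = V / N = 7 / 21 = 0.3333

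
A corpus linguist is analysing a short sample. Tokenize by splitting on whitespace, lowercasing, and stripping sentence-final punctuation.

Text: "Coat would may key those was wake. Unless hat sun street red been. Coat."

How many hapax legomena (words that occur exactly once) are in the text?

Frequencies: coat:2, would:1, may:1, key:1, those:1, was:1, wake:1, unless:1, hat:1, sun:1, street:1, red:1, been:1
Hapax (freq=1): been, hat, key, may, red, street, sun, those, unless, wake, was, would

12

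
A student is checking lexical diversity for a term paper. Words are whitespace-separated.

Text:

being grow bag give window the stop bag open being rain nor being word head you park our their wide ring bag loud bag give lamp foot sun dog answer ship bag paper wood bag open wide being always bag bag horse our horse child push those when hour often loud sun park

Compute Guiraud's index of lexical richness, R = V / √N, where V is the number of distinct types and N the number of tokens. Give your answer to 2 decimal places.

N = 53, V = 35.
√N = 7.280110
R = 35 / 7.280110 = 4.81

4.81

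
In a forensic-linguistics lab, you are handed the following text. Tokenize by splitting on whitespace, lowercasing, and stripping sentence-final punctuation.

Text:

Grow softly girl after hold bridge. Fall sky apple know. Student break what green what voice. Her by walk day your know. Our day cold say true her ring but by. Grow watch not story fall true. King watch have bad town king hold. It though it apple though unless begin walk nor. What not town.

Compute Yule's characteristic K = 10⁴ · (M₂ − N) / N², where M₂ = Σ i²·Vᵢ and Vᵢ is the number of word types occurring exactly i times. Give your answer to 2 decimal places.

121.17

Frequencies: what:3, grow:2, hold:2, fall:2, apple:2, know:2, her:2, by:2, walk:2, day:2, true:2, watch:2, not:2, king:2, town:2, it:2, though:2, softly:1, girl:1, after:1, … (18 more, each freq 1)
N = 56. Frequency spectrum: V_1=21, V_2=16, V_3=1
M₂ = 1²·21 + 2²·16 + 3²·1 = 94
K = 10000 × (94 − 56) / 56² = 121.17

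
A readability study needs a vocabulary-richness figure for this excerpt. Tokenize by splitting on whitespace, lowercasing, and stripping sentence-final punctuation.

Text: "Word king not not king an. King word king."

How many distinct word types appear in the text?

Distinct types: {an, king, not, word}
V = 4

4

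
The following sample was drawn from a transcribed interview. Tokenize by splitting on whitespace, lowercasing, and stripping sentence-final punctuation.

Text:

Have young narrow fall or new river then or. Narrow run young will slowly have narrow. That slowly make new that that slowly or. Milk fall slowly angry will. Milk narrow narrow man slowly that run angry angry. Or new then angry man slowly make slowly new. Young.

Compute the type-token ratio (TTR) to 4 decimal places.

0.3333

N = 48 tokens, V = 16 types.
TTR = V / N = 16 / 48 = 0.3333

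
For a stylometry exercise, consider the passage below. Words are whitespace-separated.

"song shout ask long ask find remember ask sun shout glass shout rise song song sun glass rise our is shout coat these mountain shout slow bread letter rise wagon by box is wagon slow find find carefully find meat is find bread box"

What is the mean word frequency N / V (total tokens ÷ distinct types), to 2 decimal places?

N = 44 tokens, V = 22 types.
Mean frequency = N / V = 44 / 22 = 2.00

2.00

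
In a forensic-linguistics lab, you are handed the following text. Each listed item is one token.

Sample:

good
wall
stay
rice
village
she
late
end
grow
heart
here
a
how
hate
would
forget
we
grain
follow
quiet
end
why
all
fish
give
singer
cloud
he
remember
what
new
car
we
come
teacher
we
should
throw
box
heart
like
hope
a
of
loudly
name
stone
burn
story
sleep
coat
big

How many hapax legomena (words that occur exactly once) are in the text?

43

Frequencies: we:3, end:2, heart:2, a:2, good:1, wall:1, stay:1, rice:1, village:1, she:1, late:1, grow:1, here:1, how:1, hate:1, would:1, forget:1, grain:1, follow:1, quiet:1, … (27 more, each freq 1)
Hapax (freq=1): all, big, box, burn, car, cloud, coat, come, fish, follow, forget, give, good, grain, grow, hate, he, here, hope, how, late, like, loudly, name, new, of, quiet, remember, rice, she, should, singer, sleep, stay, stone, story, teacher, throw, village, wall, what, why, would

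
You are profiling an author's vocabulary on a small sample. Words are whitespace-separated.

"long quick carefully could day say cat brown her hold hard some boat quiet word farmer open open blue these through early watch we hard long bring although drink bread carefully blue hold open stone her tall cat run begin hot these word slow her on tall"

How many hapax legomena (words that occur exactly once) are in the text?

23

Frequencies: her:3, open:3, long:2, carefully:2, cat:2, hold:2, hard:2, word:2, blue:2, these:2, tall:2, quick:1, could:1, day:1, say:1, brown:1, some:1, boat:1, quiet:1, farmer:1, … (14 more, each freq 1)
Hapax (freq=1): although, begin, boat, bread, bring, brown, could, day, drink, early, farmer, hot, on, quick, quiet, run, say, slow, some, stone, through, watch, we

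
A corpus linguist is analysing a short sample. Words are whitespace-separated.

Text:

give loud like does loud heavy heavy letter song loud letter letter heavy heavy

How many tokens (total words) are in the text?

Tokens: give, loud, like, does, loud, heavy, heavy, letter, song, loud, letter, letter, heavy, heavy
N = 14

14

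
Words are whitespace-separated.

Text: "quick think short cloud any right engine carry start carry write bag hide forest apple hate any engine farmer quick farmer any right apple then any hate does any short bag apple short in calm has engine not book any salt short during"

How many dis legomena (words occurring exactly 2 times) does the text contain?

Frequencies: any:6, short:4, engine:3, apple:3, quick:2, right:2, carry:2, bag:2, hate:2, farmer:2, think:1, cloud:1, start:1, write:1, hide:1, forest:1, then:1, does:1, in:1, calm:1, … (5 more, each freq 1)
Words with frequency 2: bag, carry, farmer, hate, quick, right

6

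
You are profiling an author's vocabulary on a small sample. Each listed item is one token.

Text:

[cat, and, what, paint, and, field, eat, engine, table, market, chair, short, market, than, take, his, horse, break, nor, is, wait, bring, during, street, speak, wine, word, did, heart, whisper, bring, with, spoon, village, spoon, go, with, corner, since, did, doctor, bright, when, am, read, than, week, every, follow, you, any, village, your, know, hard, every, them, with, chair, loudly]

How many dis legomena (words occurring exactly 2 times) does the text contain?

Frequencies: with:3, and:2, market:2, chair:2, than:2, bring:2, did:2, spoon:2, village:2, every:2, cat:1, what:1, paint:1, field:1, eat:1, engine:1, table:1, short:1, take:1, his:1, … (29 more, each freq 1)
Words with frequency 2: and, bring, chair, did, every, market, spoon, than, village

9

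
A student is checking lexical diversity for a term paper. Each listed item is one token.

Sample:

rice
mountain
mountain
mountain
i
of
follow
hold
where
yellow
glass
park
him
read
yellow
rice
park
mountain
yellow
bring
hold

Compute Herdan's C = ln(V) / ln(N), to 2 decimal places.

0.84

N = 21, V = 13.
ln(V) = 2.564949, ln(N) = 3.044522
C = 2.564949 / 3.044522 = 0.84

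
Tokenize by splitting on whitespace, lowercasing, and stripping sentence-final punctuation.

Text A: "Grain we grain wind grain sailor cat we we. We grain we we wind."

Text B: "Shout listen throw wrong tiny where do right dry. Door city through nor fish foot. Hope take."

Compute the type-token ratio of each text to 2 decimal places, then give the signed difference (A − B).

-0.64

TTR(A) = 5/14 = 0.36
TTR(B) = 17/17 = 1.00
Difference = 0.36 − 1.00 = -0.64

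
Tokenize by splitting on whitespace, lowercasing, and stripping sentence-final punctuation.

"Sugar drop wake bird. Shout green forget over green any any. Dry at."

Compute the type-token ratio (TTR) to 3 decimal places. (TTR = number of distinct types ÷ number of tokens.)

0.846

N = 13 tokens, V = 11 types.
TTR = V / N = 11 / 13 = 0.846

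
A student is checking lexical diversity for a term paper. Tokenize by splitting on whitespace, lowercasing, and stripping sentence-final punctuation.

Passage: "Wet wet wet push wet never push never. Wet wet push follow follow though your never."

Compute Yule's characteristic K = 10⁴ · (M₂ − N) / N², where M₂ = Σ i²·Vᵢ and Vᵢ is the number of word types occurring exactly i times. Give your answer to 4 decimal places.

1718.7500

Frequencies: wet:6, push:3, never:3, follow:2, though:1, your:1
N = 16. Frequency spectrum: V_1=2, V_2=1, V_3=2, V_6=1
M₂ = 1²·2 + 2²·1 + 3²·2 + 6²·1 = 60
K = 10000 × (60 − 16) / 16² = 1718.7500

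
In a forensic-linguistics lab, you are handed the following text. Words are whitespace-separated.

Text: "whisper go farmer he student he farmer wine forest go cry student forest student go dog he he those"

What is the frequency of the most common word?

4

Frequencies: he:4, go:3, student:3, farmer:2, forest:2, whisper:1, wine:1, cry:1, dog:1, those:1
Most common: 'he' with frequency 4.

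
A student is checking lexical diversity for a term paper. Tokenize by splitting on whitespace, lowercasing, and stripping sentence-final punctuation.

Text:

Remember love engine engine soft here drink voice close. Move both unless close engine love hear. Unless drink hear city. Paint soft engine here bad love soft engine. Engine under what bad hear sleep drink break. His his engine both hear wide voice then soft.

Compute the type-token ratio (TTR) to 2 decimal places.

N = 45 tokens, V = 22 types.
TTR = V / N = 22 / 45 = 0.49

0.49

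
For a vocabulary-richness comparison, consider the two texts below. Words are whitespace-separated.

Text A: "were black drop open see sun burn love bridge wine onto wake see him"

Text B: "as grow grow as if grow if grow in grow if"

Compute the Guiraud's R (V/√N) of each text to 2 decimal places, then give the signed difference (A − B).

A: V=13, N=14, R=3.47
B: V=4, N=11, R=1.21
Difference = 3.47 − 1.21 = 2.26

2.26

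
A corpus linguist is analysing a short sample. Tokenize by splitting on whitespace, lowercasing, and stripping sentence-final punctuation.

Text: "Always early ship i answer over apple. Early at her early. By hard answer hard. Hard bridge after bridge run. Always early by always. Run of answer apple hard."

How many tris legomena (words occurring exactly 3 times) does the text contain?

Frequencies: early:4, hard:4, always:3, answer:3, apple:2, by:2, bridge:2, run:2, ship:1, i:1, over:1, at:1, her:1, after:1, of:1
Words with frequency 3: always, answer

2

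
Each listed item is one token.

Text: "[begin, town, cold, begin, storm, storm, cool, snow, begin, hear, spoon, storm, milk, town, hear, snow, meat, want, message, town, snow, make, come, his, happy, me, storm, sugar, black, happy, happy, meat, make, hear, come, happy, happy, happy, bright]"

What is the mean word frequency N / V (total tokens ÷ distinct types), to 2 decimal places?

1.95

N = 39 tokens, V = 20 types.
Mean frequency = N / V = 39 / 20 = 1.95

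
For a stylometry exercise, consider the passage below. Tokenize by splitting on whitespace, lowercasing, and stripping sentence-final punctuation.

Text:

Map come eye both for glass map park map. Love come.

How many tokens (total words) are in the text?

Tokens: map, come, eye, both, for, glass, map, park, map, love, come
N = 11

11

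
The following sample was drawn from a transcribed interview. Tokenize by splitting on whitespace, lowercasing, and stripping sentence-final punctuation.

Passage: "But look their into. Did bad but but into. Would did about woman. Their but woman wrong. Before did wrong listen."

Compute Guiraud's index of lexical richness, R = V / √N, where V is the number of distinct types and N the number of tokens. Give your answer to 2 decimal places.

2.62

N = 21, V = 12.
√N = 4.582576
R = 12 / 4.582576 = 2.62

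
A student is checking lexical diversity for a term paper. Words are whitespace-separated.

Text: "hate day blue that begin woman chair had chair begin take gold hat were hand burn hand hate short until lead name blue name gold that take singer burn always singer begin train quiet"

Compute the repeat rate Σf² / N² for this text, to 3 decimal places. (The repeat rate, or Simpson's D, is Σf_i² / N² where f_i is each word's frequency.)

Frequencies: begin:3, hate:2, blue:2, that:2, chair:2, take:2, gold:2, hand:2, burn:2, name:2, singer:2, day:1, woman:1, had:1, hat:1, were:1, short:1, until:1, lead:1, always:1, … (2 more, each freq 1)
Σf² = 60; N² = 1156
Repeat rate = 60 / 1156 = 0.052

0.052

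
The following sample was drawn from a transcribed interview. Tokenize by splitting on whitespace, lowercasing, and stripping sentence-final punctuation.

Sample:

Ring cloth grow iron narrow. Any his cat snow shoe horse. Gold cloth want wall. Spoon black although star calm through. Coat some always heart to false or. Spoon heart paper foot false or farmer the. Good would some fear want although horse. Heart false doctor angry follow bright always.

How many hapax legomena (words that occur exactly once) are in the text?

28

Frequencies: heart:3, false:3, cloth:2, horse:2, want:2, spoon:2, although:2, some:2, always:2, or:2, ring:1, grow:1, iron:1, narrow:1, any:1, his:1, cat:1, snow:1, shoe:1, gold:1, … (18 more, each freq 1)
Hapax (freq=1): angry, any, black, bright, calm, cat, coat, doctor, farmer, fear, follow, foot, gold, good, grow, his, iron, narrow, paper, ring, shoe, snow, star, the, through, to, wall, would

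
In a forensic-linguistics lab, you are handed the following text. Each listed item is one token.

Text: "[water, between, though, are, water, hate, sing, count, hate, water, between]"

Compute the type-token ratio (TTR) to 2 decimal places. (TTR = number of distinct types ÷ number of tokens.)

N = 11 tokens, V = 7 types.
TTR = V / N = 7 / 11 = 0.64

0.64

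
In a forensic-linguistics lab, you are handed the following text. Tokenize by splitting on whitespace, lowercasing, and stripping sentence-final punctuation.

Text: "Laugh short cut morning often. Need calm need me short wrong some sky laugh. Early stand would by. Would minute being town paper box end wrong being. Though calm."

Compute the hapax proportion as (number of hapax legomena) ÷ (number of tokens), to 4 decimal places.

0.5172

Frequencies: laugh:2, short:2, need:2, calm:2, wrong:2, would:2, being:2, cut:1, morning:1, often:1, me:1, some:1, sky:1, early:1, stand:1, by:1, minute:1, town:1, paper:1, box:1, … (2 more, each freq 1)
Hapax count = 15; token count = 29.
Ratio = 15 / 29 = 0.5172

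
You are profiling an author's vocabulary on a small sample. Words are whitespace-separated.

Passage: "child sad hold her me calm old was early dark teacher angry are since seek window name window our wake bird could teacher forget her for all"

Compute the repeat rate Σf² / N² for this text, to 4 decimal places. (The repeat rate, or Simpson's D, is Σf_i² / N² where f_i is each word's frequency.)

Frequencies: her:2, teacher:2, window:2, child:1, sad:1, hold:1, me:1, calm:1, old:1, was:1, early:1, dark:1, angry:1, are:1, since:1, seek:1, name:1, our:1, wake:1, bird:1, … (4 more, each freq 1)
Σf² = 33; N² = 729
Repeat rate = 33 / 729 = 0.0453

0.0453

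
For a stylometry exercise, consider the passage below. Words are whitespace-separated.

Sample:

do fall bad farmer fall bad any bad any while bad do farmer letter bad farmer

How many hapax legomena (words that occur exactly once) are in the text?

2

Frequencies: bad:5, farmer:3, do:2, fall:2, any:2, while:1, letter:1
Hapax (freq=1): letter, while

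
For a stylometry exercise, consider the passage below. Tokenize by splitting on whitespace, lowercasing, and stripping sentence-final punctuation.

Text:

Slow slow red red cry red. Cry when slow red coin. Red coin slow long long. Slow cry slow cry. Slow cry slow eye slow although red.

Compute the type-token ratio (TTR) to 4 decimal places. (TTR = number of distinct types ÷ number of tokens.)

N = 27 tokens, V = 8 types.
TTR = V / N = 8 / 27 = 0.2963

0.2963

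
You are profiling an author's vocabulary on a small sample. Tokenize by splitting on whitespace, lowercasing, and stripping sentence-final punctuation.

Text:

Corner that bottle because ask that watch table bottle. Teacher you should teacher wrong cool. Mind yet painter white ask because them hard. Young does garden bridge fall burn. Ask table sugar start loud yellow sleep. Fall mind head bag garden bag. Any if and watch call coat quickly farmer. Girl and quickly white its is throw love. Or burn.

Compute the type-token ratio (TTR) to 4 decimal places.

N = 60 tokens, V = 44 types.
TTR = V / N = 44 / 60 = 0.7333

0.7333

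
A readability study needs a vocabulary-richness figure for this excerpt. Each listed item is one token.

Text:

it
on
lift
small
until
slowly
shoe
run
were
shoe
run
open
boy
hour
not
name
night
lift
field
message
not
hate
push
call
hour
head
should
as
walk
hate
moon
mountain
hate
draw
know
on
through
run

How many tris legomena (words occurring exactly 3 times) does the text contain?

Frequencies: run:3, hate:3, on:2, lift:2, shoe:2, hour:2, not:2, it:1, small:1, until:1, slowly:1, were:1, open:1, boy:1, name:1, night:1, field:1, message:1, push:1, call:1, … (9 more, each freq 1)
Words with frequency 3: hate, run

2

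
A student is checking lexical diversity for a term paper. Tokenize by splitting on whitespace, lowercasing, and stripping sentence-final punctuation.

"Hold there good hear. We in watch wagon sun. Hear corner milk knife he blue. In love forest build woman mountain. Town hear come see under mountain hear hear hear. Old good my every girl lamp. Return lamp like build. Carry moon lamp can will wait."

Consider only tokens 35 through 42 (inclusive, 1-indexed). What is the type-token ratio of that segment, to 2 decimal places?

0.88

Segment tokens 35–42: girl, lamp, return, lamp, like, build, carry, moon
Segment N = 8, segment V = 7.
TTR = 7 / 8 = 0.88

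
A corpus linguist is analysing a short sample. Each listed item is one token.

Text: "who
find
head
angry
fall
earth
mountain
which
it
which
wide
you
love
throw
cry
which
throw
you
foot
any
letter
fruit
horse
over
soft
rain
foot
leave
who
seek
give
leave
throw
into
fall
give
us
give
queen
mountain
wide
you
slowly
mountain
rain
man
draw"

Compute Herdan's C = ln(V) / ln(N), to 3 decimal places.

0.892

N = 47, V = 31.
ln(V) = 3.433987, ln(N) = 3.850148
C = 3.433987 / 3.850148 = 0.892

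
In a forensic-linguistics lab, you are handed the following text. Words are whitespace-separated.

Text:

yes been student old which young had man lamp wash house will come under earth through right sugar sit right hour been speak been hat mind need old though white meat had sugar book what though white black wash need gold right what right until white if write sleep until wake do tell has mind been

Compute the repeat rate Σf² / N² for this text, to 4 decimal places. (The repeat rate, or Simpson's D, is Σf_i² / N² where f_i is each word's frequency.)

0.0332

Frequencies: been:4, right:4, white:3, old:2, had:2, wash:2, sugar:2, mind:2, need:2, though:2, what:2, until:2, yes:1, student:1, which:1, young:1, man:1, lamp:1, house:1, will:1, … (19 more, each freq 1)
Σf² = 104; N² = 3136
Repeat rate = 104 / 3136 = 0.0332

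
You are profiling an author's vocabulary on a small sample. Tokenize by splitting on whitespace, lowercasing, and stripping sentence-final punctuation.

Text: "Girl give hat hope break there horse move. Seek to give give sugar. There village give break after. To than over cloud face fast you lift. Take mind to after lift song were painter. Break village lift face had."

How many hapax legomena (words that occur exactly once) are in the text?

18

Frequencies: give:4, break:3, to:3, lift:3, there:2, village:2, after:2, face:2, girl:1, hat:1, hope:1, horse:1, move:1, seek:1, sugar:1, than:1, over:1, cloud:1, fast:1, you:1, … (6 more, each freq 1)
Hapax (freq=1): cloud, fast, girl, had, hat, hope, horse, mind, move, over, painter, seek, song, sugar, take, than, were, you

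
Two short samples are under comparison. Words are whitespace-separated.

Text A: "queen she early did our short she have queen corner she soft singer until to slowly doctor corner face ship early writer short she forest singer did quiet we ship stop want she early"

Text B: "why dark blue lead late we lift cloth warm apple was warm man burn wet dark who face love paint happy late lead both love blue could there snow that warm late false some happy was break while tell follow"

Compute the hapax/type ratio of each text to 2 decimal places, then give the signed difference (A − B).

-0.09

A: hapax=14, V=22, ratio=0.64
B: hapax=22, V=30, ratio=0.73
Difference = 0.64 − 0.73 = -0.09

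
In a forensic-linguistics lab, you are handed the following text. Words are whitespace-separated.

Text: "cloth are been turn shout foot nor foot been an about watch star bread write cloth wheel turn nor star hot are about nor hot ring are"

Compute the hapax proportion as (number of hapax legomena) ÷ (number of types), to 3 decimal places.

Frequencies: are:3, nor:3, cloth:2, been:2, turn:2, foot:2, about:2, star:2, hot:2, shout:1, an:1, watch:1, bread:1, write:1, wheel:1, ring:1
Hapax count = 7; type count = 16.
Ratio = 7 / 16 = 0.438

0.438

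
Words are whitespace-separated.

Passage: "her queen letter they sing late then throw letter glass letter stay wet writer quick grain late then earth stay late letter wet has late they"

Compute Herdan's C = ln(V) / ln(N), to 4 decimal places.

0.8510

N = 26, V = 16.
ln(V) = 2.772589, ln(N) = 3.258097
C = 2.772589 / 3.258097 = 0.8510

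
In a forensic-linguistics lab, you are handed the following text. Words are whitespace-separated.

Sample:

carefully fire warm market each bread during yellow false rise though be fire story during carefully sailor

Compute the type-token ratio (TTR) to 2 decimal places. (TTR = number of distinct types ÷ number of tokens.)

N = 17 tokens, V = 14 types.
TTR = V / N = 14 / 17 = 0.82

0.82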